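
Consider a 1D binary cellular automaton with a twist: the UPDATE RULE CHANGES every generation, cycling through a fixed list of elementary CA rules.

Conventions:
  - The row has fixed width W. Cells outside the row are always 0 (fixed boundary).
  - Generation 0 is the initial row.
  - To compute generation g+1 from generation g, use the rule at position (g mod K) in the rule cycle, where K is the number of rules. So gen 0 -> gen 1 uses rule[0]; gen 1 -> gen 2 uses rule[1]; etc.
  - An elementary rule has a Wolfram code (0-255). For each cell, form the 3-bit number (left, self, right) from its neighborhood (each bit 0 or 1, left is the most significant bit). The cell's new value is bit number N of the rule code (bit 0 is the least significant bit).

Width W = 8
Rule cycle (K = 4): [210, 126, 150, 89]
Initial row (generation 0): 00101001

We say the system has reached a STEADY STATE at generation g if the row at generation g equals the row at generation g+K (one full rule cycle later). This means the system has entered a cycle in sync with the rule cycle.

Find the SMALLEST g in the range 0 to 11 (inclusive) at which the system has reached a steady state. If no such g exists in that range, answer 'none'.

Gen 0: 00101001
Gen 1 (rule 210): 01000110
Gen 2 (rule 126): 11101111
Gen 3 (rule 150): 01000110
Gen 4 (rule 89): 00110111
Gen 5 (rule 210): 01010011
Gen 6 (rule 126): 11111111
Gen 7 (rule 150): 01111110
Gen 8 (rule 89): 01000011
Gen 9 (rule 210): 10100101
Gen 10 (rule 126): 11111111
Gen 11 (rule 150): 01111110
Gen 12 (rule 89): 01000011
Gen 13 (rule 210): 10100101
Gen 14 (rule 126): 11111111
Gen 15 (rule 150): 01111110

Answer: 6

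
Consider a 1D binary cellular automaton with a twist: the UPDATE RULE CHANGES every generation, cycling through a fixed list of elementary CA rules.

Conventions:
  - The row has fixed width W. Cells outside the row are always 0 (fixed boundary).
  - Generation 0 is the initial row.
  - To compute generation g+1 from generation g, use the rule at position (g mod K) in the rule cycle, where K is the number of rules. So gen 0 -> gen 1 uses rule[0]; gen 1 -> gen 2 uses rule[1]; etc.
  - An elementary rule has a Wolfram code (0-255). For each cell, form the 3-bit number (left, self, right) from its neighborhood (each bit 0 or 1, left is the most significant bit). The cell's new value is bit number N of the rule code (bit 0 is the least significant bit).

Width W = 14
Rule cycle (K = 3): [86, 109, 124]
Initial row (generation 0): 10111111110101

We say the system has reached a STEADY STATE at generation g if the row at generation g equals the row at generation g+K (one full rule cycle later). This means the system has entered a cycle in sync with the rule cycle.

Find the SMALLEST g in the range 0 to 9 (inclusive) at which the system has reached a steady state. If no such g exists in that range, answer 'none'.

Answer: none

Derivation:
Gen 0: 10111111110101
Gen 1 (rule 86): 10000000010101
Gen 2 (rule 109): 10111111011111
Gen 3 (rule 124): 11100001110001
Gen 4 (rule 86): 00110010011011
Gen 5 (rule 109): 10110010011111
Gen 6 (rule 124): 11111011010001
Gen 7 (rule 86): 00001001011011
Gen 8 (rule 109): 11101001111111
Gen 9 (rule 124): 10111101000001
Gen 10 (rule 86): 10000101100011
Gen 11 (rule 109): 10110111101011
Gen 12 (rule 124): 11111100111111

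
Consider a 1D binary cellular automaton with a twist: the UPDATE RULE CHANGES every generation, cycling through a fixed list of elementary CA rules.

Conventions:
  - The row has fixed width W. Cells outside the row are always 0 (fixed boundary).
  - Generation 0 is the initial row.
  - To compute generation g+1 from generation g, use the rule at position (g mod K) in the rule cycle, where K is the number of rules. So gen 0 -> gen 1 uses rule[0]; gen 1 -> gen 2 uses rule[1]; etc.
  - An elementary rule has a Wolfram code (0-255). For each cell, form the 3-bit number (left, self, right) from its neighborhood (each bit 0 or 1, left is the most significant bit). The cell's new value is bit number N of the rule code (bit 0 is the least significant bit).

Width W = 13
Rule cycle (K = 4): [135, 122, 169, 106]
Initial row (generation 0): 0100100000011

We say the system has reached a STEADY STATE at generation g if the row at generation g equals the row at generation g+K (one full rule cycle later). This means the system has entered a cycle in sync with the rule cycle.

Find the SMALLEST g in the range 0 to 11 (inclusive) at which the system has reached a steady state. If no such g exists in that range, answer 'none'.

Answer: none

Derivation:
Gen 0: 0100100000011
Gen 1 (rule 135): 1101101111100
Gen 2 (rule 122): 1111111000110
Gen 3 (rule 169): 1111110010100
Gen 4 (rule 106): 1000010101000
Gen 5 (rule 135): 1011110101011
Gen 6 (rule 122): 0110011010111
Gen 7 (rule 169): 0100010101110
Gen 8 (rule 106): 1000101011010
Gen 9 (rule 135): 1011101000010
Gen 10 (rule 122): 0110110100101
Gen 11 (rule 169): 0101101000010
Gen 12 (rule 106): 1011110000100
Gen 13 (rule 135): 1001100111101
Gen 14 (rule 122): 0111111100110
Gen 15 (rule 169): 0111111000100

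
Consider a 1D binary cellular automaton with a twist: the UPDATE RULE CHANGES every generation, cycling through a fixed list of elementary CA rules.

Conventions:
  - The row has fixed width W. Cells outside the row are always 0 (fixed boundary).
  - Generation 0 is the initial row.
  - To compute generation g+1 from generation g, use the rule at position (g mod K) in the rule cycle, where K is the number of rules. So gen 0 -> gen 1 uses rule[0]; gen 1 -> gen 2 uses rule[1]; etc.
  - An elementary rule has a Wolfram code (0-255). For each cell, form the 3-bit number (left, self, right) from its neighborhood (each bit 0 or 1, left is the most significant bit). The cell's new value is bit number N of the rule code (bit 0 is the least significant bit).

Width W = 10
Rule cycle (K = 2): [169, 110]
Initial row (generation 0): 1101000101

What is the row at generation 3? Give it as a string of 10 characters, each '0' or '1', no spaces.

Gen 0: 1101000101
Gen 1 (rule 169): 1010010010
Gen 2 (rule 110): 1110110110
Gen 3 (rule 169): 1101101100

Answer: 1101101100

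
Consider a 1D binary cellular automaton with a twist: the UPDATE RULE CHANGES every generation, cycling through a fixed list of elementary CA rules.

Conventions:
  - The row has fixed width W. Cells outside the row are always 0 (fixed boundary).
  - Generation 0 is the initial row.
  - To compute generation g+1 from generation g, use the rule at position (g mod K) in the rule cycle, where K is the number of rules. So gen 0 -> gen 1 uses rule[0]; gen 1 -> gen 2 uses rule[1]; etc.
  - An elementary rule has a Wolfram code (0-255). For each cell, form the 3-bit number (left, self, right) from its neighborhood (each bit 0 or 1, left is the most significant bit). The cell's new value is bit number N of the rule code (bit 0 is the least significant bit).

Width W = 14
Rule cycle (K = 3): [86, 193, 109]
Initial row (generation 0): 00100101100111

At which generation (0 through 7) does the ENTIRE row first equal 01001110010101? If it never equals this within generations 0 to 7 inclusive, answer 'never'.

Answer: never

Derivation:
Gen 0: 00100101100111
Gen 1 (rule 86): 01111100111001
Gen 2 (rule 193): 00111100011000
Gen 3 (rule 109): 10100101011011
Gen 4 (rule 86): 10111101001001
Gen 5 (rule 193): 00011100000000
Gen 6 (rule 109): 11010101111111
Gen 7 (rule 86): 01010100000001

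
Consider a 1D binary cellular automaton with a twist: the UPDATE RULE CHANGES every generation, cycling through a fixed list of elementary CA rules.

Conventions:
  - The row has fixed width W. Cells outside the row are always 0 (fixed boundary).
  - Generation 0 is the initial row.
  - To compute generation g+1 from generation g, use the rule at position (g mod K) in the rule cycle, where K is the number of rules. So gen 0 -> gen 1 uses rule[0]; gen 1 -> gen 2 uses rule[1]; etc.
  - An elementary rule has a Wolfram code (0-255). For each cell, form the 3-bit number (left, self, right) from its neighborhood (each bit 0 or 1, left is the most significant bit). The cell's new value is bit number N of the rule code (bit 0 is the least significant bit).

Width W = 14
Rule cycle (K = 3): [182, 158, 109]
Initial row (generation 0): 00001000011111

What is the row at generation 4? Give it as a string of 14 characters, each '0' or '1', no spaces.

Answer: 11110101011110

Derivation:
Gen 0: 00001000011111
Gen 1 (rule 182): 00011100101110
Gen 2 (rule 158): 00111011101101
Gen 3 (rule 109): 10101110111111
Gen 4 (rule 182): 11110101011110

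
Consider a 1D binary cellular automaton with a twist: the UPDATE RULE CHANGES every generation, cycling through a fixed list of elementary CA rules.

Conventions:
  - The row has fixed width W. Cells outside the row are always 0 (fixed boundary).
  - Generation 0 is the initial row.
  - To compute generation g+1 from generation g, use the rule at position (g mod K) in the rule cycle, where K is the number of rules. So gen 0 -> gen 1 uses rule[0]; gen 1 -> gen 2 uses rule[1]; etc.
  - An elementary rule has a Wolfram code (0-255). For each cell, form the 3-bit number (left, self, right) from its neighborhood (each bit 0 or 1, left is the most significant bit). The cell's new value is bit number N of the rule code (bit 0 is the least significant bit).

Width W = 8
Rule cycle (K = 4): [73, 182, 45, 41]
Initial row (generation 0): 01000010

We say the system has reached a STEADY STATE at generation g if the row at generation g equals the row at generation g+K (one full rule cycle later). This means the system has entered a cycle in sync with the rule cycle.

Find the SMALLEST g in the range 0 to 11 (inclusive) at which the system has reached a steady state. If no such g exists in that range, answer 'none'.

Answer: 0

Derivation:
Gen 0: 01000010
Gen 1 (rule 73): 00011000
Gen 2 (rule 182): 00100100
Gen 3 (rule 45): 10100101
Gen 4 (rule 41): 01000010
Gen 5 (rule 73): 00011000
Gen 6 (rule 182): 00100100
Gen 7 (rule 45): 10100101
Gen 8 (rule 41): 01000010
Gen 9 (rule 73): 00011000
Gen 10 (rule 182): 00100100
Gen 11 (rule 45): 10100101
Gen 12 (rule 41): 01000010
Gen 13 (rule 73): 00011000
Gen 14 (rule 182): 00100100
Gen 15 (rule 45): 10100101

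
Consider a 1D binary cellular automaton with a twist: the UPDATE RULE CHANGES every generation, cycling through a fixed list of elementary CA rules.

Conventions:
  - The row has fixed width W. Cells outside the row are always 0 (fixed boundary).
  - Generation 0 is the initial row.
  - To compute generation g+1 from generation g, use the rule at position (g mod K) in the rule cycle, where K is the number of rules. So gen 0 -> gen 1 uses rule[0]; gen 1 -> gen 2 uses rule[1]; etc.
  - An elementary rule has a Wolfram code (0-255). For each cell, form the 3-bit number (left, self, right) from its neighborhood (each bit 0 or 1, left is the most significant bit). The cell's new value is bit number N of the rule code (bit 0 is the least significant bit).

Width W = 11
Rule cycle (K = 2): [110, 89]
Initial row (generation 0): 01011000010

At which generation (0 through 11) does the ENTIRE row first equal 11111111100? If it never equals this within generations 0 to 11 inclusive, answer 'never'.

Gen 0: 01011000010
Gen 1 (rule 110): 11111000110
Gen 2 (rule 89): 10001110111
Gen 3 (rule 110): 10011011101
Gen 4 (rule 89): 01011010100
Gen 5 (rule 110): 11111111100
Gen 6 (rule 89): 10000000111
Gen 7 (rule 110): 10000001101
Gen 8 (rule 89): 01111101100
Gen 9 (rule 110): 11000111100
Gen 10 (rule 89): 11110100111
Gen 11 (rule 110): 10011101101

Answer: 5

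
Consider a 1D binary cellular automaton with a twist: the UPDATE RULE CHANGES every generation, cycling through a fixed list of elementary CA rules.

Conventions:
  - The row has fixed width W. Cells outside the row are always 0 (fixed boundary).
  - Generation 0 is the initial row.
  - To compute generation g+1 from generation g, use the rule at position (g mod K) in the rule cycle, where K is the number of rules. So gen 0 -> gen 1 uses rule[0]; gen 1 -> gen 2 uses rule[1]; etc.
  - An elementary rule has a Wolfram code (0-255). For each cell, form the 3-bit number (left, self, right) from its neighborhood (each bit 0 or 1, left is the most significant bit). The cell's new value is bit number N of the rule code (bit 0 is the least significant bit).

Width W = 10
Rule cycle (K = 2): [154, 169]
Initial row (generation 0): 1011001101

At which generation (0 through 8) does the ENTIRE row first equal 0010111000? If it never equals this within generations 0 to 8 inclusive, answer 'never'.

Answer: 1

Derivation:
Gen 0: 1011001101
Gen 1 (rule 154): 0010111000
Gen 2 (rule 169): 1001110011
Gen 3 (rule 154): 0111101110
Gen 4 (rule 169): 0111011100
Gen 5 (rule 154): 1110011010
Gen 6 (rule 169): 1100010100
Gen 7 (rule 154): 1010100010
Gen 8 (rule 169): 0101001000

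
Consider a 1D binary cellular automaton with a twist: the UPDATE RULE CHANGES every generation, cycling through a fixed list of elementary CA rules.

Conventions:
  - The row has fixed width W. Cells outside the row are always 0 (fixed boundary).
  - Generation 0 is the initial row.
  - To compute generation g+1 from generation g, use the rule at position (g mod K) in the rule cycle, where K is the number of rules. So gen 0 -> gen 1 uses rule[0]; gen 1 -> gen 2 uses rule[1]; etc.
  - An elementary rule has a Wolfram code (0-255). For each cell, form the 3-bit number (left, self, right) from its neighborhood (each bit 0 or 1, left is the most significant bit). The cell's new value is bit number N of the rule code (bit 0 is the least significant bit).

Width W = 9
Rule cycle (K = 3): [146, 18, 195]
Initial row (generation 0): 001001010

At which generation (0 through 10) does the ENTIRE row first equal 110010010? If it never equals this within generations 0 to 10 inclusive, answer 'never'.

Gen 0: 001001010
Gen 1 (rule 146): 010110001
Gen 2 (rule 18): 100001010
Gen 3 (rule 195): 001110000
Gen 4 (rule 146): 010101000
Gen 5 (rule 18): 100000100
Gen 6 (rule 195): 001111001
Gen 7 (rule 146): 010110110
Gen 8 (rule 18): 100000001
Gen 9 (rule 195): 001111110
Gen 10 (rule 146): 010111101

Answer: never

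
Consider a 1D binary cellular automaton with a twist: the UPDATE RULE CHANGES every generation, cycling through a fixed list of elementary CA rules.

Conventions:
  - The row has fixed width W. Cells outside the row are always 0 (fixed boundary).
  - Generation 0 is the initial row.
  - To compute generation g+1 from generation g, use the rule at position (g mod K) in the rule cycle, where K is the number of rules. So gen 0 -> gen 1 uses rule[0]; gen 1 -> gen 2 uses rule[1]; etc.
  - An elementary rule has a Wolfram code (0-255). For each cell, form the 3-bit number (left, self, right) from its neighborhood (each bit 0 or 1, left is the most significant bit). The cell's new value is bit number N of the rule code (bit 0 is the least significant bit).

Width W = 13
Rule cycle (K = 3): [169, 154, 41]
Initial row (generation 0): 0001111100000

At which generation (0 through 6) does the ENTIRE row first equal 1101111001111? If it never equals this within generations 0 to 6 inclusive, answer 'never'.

Gen 0: 0001111100000
Gen 1 (rule 169): 1101111001111
Gen 2 (rule 154): 1001110111110
Gen 3 (rule 41): 0001001100000
Gen 4 (rule 169): 1100001001111
Gen 5 (rule 154): 1010010111110
Gen 6 (rule 41): 0100001100000

Answer: 1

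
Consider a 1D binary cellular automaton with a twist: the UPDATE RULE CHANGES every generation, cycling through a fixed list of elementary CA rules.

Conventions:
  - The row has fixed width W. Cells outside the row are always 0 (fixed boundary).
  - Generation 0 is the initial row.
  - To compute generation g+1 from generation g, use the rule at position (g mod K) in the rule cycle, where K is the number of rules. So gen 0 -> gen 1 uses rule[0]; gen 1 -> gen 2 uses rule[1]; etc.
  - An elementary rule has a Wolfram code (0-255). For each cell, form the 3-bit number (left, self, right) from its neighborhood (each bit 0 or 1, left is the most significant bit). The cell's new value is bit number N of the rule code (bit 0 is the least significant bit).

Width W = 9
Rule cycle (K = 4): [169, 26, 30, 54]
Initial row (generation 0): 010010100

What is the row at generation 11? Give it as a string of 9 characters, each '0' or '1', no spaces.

Answer: 110110101

Derivation:
Gen 0: 010010100
Gen 1 (rule 169): 000001001
Gen 2 (rule 26): 000010110
Gen 3 (rule 30): 000110101
Gen 4 (rule 54): 001001111
Gen 5 (rule 169): 100001110
Gen 6 (rule 26): 010011001
Gen 7 (rule 30): 111110111
Gen 8 (rule 54): 000001000
Gen 9 (rule 169): 111100011
Gen 10 (rule 26): 100010110
Gen 11 (rule 30): 110110101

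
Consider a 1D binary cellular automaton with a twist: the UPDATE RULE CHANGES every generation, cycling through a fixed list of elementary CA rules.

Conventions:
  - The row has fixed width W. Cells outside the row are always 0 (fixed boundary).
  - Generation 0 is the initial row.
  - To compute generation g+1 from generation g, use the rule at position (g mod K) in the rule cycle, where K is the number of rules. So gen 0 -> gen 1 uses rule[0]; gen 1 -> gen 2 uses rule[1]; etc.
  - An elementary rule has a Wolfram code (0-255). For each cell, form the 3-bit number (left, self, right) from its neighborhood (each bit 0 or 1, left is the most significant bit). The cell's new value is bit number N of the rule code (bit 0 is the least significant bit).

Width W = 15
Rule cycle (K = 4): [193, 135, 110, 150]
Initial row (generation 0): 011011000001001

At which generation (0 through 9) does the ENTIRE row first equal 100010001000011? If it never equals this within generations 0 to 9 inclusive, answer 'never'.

Answer: never

Derivation:
Gen 0: 011011000001001
Gen 1 (rule 193): 001001011100000
Gen 2 (rule 135): 111011001001111
Gen 3 (rule 110): 101111011011001
Gen 4 (rule 150): 100110000000111
Gen 5 (rule 193): 000010111110011
Gen 6 (rule 135): 111110011100100
Gen 7 (rule 110): 100010110101100
Gen 8 (rule 150): 110110000100010
Gen 9 (rule 193): 010010110001000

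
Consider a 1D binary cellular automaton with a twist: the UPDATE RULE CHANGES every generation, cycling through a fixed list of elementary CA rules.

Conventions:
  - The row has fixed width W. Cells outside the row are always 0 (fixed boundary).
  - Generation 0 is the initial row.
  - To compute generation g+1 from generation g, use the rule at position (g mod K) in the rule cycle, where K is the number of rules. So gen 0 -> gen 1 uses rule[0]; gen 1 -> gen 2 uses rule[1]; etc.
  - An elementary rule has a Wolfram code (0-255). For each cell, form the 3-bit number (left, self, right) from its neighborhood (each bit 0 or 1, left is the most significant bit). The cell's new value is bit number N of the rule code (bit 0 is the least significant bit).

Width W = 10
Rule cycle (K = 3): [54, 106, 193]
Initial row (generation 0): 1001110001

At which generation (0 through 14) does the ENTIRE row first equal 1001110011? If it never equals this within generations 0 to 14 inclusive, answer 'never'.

Gen 0: 1001110001
Gen 1 (rule 54): 1110001011
Gen 2 (rule 106): 1010010111
Gen 3 (rule 193): 0000000011
Gen 4 (rule 54): 0000000100
Gen 5 (rule 106): 0000001000
Gen 6 (rule 193): 1111100011
Gen 7 (rule 54): 0000010100
Gen 8 (rule 106): 0000101000
Gen 9 (rule 193): 1110000011
Gen 10 (rule 54): 0001000100
Gen 11 (rule 106): 0010001000
Gen 12 (rule 193): 1000100011
Gen 13 (rule 54): 1101110100
Gen 14 (rule 106): 1111011000

Answer: never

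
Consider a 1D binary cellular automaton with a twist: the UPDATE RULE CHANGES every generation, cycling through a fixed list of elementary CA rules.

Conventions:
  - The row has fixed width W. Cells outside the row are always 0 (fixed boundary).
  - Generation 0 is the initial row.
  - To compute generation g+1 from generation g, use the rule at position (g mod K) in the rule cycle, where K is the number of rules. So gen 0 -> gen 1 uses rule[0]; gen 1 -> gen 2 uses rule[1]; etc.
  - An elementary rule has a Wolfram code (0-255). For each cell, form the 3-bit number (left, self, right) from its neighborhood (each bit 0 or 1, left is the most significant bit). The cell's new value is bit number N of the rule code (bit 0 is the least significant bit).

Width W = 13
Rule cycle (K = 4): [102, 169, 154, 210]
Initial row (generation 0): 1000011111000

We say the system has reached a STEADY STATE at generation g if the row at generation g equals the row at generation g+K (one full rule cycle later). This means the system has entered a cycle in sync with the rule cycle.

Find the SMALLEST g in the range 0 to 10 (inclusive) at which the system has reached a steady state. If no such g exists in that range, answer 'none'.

Gen 0: 1000011111000
Gen 1 (rule 102): 1000100001000
Gen 2 (rule 169): 0010001100011
Gen 3 (rule 154): 0101011010110
Gen 4 (rule 210): 1000001000011
Gen 5 (rule 102): 1000011000101
Gen 6 (rule 169): 0011010010010
Gen 7 (rule 154): 0110001101101
Gen 8 (rule 210): 1011010100100
Gen 9 (rule 102): 1101111101100
Gen 10 (rule 169): 1011111011001
Gen 11 (rule 154): 0011110010110
Gen 12 (rule 210): 0101111100011
Gen 13 (rule 102): 1110000100101
Gen 14 (rule 169): 1100110000010

Answer: none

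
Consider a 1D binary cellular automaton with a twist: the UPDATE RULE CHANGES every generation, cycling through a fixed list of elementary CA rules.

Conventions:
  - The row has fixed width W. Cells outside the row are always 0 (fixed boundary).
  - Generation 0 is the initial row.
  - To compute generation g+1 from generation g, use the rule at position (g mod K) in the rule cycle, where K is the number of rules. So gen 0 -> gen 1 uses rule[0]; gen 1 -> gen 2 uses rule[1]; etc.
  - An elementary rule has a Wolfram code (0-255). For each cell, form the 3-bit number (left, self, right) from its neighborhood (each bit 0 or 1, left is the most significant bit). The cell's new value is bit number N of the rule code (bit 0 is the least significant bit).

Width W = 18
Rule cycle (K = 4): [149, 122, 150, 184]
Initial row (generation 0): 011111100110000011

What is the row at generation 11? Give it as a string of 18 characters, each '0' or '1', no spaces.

Answer: 100011001101100010

Derivation:
Gen 0: 011111100110000011
Gen 1 (rule 149): 001111010001111000
Gen 2 (rule 122): 011001101011001100
Gen 3 (rule 150): 100110001000110010
Gen 4 (rule 184): 010101000100101001
Gen 5 (rule 149): 010101110110101101
Gen 6 (rule 122): 101011011111011110
Gen 7 (rule 150): 101000001110001101
Gen 8 (rule 184): 010100001101001010
Gen 9 (rule 149): 010111100001101011
Gen 10 (rule 122): 101100110011110111
Gen 11 (rule 150): 100011001101100010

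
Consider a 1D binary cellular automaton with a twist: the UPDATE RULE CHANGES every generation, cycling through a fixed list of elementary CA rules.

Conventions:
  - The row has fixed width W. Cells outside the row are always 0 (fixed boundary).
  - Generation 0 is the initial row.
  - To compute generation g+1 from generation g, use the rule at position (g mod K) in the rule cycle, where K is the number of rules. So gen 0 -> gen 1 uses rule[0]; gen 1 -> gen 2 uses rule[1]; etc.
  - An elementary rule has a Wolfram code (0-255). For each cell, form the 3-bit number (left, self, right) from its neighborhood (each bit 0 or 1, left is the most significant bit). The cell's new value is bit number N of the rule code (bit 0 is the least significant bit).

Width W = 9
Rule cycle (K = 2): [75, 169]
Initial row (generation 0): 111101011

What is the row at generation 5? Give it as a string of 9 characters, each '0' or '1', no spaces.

Gen 0: 111101011
Gen 1 (rule 75): 100100011
Gen 2 (rule 169): 000001010
Gen 3 (rule 75): 111110000
Gen 4 (rule 169): 111100111
Gen 5 (rule 75): 100101101

Answer: 100101101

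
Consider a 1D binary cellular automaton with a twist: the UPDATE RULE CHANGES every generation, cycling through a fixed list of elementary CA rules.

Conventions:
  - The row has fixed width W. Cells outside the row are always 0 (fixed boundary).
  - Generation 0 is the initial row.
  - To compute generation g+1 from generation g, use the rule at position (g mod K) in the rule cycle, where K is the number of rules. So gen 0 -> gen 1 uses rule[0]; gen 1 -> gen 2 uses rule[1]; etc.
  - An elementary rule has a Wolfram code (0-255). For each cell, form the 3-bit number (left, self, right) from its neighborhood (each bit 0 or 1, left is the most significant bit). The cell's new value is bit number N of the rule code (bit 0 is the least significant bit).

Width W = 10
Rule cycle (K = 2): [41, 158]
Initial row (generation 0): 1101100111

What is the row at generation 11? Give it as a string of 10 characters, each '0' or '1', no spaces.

Answer: 0101011000

Derivation:
Gen 0: 1101100111
Gen 1 (rule 41): 1011000100
Gen 2 (rule 158): 1010101110
Gen 3 (rule 41): 0101011000
Gen 4 (rule 158): 1101010100
Gen 5 (rule 41): 1010101001
Gen 6 (rule 158): 1010101111
Gen 7 (rule 41): 0101011000
Gen 8 (rule 158): 1101010100
Gen 9 (rule 41): 1010101001
Gen 10 (rule 158): 1010101111
Gen 11 (rule 41): 0101011000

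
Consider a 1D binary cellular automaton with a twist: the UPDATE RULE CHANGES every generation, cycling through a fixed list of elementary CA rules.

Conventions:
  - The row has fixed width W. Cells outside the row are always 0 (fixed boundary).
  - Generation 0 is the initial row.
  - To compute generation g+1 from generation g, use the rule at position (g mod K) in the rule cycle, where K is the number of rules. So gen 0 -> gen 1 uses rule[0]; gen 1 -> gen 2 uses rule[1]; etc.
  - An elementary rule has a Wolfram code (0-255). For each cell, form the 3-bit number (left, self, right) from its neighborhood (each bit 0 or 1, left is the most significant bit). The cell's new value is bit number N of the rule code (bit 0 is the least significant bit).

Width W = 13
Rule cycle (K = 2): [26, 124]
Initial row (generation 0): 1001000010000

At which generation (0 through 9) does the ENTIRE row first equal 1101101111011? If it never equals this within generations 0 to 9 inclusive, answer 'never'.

Gen 0: 1001000010000
Gen 1 (rule 26): 0110100101000
Gen 2 (rule 124): 0111110111100
Gen 3 (rule 26): 1100000100010
Gen 4 (rule 124): 1110000110011
Gen 5 (rule 26): 1001001101110
Gen 6 (rule 124): 1101101111011
Gen 7 (rule 26): 1001001000010
Gen 8 (rule 124): 1101101100011
Gen 9 (rule 26): 1001001010110

Answer: 6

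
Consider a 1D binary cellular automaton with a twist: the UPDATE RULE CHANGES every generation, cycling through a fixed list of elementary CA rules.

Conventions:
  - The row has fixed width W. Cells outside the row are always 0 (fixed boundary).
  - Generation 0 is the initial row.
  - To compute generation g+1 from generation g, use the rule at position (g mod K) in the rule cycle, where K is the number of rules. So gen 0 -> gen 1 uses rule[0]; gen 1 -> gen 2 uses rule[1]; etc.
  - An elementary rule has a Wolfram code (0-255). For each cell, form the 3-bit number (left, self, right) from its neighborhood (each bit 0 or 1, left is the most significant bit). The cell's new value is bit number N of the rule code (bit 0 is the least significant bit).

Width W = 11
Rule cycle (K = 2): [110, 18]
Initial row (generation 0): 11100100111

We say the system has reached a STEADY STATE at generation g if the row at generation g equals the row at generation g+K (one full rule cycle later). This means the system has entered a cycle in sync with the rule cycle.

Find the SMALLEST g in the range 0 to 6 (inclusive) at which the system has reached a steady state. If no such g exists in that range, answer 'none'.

Gen 0: 11100100111
Gen 1 (rule 110): 10101101101
Gen 2 (rule 18): 00000000000
Gen 3 (rule 110): 00000000000
Gen 4 (rule 18): 00000000000
Gen 5 (rule 110): 00000000000
Gen 6 (rule 18): 00000000000
Gen 7 (rule 110): 00000000000
Gen 8 (rule 18): 00000000000

Answer: 2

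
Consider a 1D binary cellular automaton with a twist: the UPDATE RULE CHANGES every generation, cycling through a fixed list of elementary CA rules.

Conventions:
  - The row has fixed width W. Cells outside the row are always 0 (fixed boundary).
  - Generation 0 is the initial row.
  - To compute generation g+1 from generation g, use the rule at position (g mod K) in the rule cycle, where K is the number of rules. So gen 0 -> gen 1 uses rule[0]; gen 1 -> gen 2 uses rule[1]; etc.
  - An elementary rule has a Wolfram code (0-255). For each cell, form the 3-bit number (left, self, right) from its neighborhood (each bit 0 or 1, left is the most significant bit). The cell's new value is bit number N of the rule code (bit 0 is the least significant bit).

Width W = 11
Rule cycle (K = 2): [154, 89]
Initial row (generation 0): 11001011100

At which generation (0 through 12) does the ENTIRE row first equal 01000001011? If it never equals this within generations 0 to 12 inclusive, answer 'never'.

Gen 0: 11001011100
Gen 1 (rule 154): 10110011010
Gen 2 (rule 89): 00111011001
Gen 3 (rule 154): 01110010110
Gen 4 (rule 89): 01011000111
Gen 5 (rule 154): 10010101110
Gen 6 (rule 89): 01000001011
Gen 7 (rule 154): 10100010010
Gen 8 (rule 89): 00011001001
Gen 9 (rule 154): 00110110110
Gen 10 (rule 89): 10110110111
Gen 11 (rule 154): 00100100110
Gen 12 (rule 89): 10010010111

Answer: 6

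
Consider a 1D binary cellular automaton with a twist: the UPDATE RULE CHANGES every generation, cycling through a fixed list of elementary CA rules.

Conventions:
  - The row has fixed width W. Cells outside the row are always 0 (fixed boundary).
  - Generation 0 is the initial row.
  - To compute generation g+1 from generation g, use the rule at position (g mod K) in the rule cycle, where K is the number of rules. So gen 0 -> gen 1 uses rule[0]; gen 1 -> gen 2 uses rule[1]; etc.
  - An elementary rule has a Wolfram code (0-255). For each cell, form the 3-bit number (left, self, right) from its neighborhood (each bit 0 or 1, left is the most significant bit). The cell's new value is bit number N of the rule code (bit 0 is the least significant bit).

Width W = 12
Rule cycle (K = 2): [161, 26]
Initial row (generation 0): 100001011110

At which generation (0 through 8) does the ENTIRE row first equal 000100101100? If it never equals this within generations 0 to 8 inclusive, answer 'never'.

Answer: never

Derivation:
Gen 0: 100001011110
Gen 1 (rule 161): 001100101100
Gen 2 (rule 26): 011011001010
Gen 3 (rule 161): 000100000100
Gen 4 (rule 26): 001010001010
Gen 5 (rule 161): 100100100100
Gen 6 (rule 26): 011011011010
Gen 7 (rule 161): 000100100100
Gen 8 (rule 26): 001011011010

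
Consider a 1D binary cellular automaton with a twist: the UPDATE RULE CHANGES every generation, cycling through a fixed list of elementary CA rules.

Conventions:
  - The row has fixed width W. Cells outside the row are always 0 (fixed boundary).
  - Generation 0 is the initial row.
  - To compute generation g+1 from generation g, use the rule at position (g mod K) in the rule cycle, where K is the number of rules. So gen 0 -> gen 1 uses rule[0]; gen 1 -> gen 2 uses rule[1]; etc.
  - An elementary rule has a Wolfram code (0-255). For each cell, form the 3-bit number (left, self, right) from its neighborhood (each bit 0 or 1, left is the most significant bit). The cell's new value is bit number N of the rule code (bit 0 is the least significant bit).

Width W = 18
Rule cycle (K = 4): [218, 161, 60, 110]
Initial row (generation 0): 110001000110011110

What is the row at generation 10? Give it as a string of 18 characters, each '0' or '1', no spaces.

Gen 0: 110001000110011110
Gen 1 (rule 218): 111010101111111111
Gen 2 (rule 161): 010101010111111110
Gen 3 (rule 60): 011111111100000001
Gen 4 (rule 110): 110000000100000011
Gen 5 (rule 218): 111000001010000111
Gen 6 (rule 161): 010011100100110010
Gen 7 (rule 60): 011010010110101011
Gen 8 (rule 110): 111110111111111111
Gen 9 (rule 218): 111110111111111111
Gen 10 (rule 161): 011101011111111110

Answer: 011101011111111110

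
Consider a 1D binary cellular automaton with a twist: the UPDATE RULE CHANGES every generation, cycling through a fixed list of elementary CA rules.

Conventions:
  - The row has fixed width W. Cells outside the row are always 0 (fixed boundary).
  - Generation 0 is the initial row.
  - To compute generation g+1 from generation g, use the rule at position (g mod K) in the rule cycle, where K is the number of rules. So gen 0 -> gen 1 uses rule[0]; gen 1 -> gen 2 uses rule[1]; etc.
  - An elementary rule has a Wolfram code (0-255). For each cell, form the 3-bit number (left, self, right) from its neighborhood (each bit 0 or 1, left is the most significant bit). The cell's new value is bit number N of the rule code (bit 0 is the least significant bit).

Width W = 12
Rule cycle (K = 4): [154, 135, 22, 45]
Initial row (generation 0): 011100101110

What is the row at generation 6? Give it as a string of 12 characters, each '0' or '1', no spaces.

Gen 0: 011100101110
Gen 1 (rule 154): 111011001101
Gen 2 (rule 135): 010000010001
Gen 3 (rule 22): 111000111011
Gen 4 (rule 45): 100010100110
Gen 5 (rule 154): 010100011101
Gen 6 (rule 135): 110101101001

Answer: 110101101001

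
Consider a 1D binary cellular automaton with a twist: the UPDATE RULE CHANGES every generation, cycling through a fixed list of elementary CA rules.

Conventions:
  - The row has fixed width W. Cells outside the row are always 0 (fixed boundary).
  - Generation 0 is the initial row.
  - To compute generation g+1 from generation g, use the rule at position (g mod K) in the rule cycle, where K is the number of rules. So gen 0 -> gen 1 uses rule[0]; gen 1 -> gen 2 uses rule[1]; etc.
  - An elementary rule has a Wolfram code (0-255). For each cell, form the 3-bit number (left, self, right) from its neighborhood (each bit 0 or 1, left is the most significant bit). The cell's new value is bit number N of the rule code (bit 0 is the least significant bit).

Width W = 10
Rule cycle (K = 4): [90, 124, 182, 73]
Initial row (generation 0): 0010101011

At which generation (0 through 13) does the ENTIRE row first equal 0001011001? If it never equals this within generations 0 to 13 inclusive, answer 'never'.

Gen 0: 0010101011
Gen 1 (rule 90): 0100000011
Gen 2 (rule 124): 0110000011
Gen 3 (rule 182): 1001000100
Gen 4 (rule 73): 0000010001
Gen 5 (rule 90): 0000101010
Gen 6 (rule 124): 0000111111
Gen 7 (rule 182): 0001011110
Gen 8 (rule 73): 1100010010
Gen 9 (rule 90): 1110101101
Gen 10 (rule 124): 1011111111
Gen 11 (rule 182): 1101111110
Gen 12 (rule 73): 1101000010
Gen 13 (rule 90): 1100100101

Answer: never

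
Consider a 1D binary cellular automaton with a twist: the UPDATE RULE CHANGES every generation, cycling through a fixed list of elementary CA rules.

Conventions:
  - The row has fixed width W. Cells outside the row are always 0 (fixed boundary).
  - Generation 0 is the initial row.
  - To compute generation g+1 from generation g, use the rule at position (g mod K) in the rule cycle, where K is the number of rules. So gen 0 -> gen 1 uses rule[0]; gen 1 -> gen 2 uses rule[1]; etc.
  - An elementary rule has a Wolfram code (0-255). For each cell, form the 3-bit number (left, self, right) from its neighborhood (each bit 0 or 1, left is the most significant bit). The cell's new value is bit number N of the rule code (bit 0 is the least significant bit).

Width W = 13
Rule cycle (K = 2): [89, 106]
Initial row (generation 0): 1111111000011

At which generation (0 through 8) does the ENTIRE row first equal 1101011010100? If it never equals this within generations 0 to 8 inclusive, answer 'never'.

Gen 0: 1111111000011
Gen 1 (rule 89): 1000001111011
Gen 2 (rule 106): 0000011001111
Gen 3 (rule 89): 1111011101001
Gen 4 (rule 106): 1001110110010
Gen 5 (rule 89): 0101010111001
Gen 6 (rule 106): 1010101101010
Gen 7 (rule 89): 0000001100001
Gen 8 (rule 106): 0000011100010

Answer: never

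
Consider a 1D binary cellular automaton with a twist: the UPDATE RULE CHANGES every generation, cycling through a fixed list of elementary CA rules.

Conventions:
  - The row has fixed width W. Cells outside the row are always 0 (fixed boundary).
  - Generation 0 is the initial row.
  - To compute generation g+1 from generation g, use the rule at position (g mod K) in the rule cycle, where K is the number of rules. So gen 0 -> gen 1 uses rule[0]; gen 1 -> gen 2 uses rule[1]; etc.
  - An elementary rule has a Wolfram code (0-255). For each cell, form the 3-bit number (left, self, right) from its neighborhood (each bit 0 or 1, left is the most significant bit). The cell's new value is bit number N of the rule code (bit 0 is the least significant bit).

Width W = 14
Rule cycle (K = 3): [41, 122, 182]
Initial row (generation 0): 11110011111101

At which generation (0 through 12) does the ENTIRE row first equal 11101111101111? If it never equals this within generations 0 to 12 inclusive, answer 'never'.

Answer: 3

Derivation:
Gen 0: 11110011111101
Gen 1 (rule 41): 10000010000010
Gen 2 (rule 122): 01000101000101
Gen 3 (rule 182): 11101111101111
Gen 4 (rule 41): 10011000011000
Gen 5 (rule 122): 01111100111100
Gen 6 (rule 182): 10111011011010
Gen 7 (rule 41): 01100110110100
Gen 8 (rule 122): 11111111111010
Gen 9 (rule 182): 01111111110111
Gen 10 (rule 41): 01000000001100
Gen 11 (rule 122): 10100000011110
Gen 12 (rule 182): 11110000101101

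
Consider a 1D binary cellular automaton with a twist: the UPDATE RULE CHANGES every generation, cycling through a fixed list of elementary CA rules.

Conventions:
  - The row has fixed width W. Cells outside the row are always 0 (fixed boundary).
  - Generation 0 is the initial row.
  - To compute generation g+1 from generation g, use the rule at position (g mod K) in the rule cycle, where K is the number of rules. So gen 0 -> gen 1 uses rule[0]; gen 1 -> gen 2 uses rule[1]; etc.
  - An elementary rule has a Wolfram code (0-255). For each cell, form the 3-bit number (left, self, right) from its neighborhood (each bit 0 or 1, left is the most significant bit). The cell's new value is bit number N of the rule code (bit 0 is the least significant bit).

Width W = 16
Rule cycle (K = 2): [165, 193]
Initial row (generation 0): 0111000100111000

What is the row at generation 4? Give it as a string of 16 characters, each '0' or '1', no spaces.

Answer: 0001111100001100

Derivation:
Gen 0: 0111000100111000
Gen 1 (rule 165): 0010010100010011
Gen 2 (rule 193): 1000000001000001
Gen 3 (rule 165): 1011111101011101
Gen 4 (rule 193): 0001111100001100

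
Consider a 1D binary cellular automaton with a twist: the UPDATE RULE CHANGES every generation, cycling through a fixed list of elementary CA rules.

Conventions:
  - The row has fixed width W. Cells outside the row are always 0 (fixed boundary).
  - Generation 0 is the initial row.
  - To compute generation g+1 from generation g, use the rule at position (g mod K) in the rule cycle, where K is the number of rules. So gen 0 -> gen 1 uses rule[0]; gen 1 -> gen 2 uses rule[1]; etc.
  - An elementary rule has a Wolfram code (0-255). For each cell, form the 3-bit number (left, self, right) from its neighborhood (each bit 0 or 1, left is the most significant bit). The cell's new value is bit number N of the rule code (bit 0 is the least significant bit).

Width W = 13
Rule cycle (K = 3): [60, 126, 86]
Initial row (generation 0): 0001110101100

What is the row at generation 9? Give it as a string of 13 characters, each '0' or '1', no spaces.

Answer: 0100011000101

Derivation:
Gen 0: 0001110101100
Gen 1 (rule 60): 0001001111010
Gen 2 (rule 126): 0011111001111
Gen 3 (rule 86): 0100001110001
Gen 4 (rule 60): 0110001001001
Gen 5 (rule 126): 1111011111111
Gen 6 (rule 86): 0001000000001
Gen 7 (rule 60): 0001100000001
Gen 8 (rule 126): 0011110000011
Gen 9 (rule 86): 0100011000101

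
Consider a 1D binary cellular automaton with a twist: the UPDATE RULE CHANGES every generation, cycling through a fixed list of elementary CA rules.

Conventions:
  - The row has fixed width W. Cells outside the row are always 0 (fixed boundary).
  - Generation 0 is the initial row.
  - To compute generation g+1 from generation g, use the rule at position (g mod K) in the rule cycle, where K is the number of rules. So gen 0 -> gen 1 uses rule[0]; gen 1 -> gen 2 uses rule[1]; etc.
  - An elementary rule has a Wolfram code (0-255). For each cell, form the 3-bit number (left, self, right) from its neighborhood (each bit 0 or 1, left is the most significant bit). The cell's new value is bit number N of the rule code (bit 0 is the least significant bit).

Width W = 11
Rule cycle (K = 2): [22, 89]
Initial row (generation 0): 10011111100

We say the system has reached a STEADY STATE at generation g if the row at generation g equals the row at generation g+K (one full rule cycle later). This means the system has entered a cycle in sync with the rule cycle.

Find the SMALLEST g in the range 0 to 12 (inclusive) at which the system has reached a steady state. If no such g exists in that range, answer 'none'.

Answer: 11

Derivation:
Gen 0: 10011111100
Gen 1 (rule 22): 11100000010
Gen 2 (rule 89): 10111111001
Gen 3 (rule 22): 10000000111
Gen 4 (rule 89): 01111110101
Gen 5 (rule 22): 10000000101
Gen 6 (rule 89): 01111110000
Gen 7 (rule 22): 10000001000
Gen 8 (rule 89): 01111100111
Gen 9 (rule 22): 10000011000
Gen 10 (rule 89): 01111011111
Gen 11 (rule 22): 10000000000
Gen 12 (rule 89): 01111111111
Gen 13 (rule 22): 10000000000
Gen 14 (rule 89): 01111111111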